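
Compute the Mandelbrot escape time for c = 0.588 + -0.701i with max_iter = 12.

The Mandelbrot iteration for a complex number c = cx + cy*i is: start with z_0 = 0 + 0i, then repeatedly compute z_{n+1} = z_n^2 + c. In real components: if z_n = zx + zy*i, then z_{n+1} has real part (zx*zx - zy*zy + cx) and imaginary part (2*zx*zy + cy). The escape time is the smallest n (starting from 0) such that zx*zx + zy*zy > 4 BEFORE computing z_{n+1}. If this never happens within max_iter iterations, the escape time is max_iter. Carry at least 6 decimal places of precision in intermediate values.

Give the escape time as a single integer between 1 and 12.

z_0 = 0 + 0i, c = 0.5880 + -0.7010i
Iter 1: z = 0.5880 + -0.7010i, |z|^2 = 0.8371
Iter 2: z = 0.4423 + -1.5254i, |z|^2 = 2.5224
Iter 3: z = -1.5431 + -2.0505i, |z|^2 = 6.5856
Escaped at iteration 3

Answer: 3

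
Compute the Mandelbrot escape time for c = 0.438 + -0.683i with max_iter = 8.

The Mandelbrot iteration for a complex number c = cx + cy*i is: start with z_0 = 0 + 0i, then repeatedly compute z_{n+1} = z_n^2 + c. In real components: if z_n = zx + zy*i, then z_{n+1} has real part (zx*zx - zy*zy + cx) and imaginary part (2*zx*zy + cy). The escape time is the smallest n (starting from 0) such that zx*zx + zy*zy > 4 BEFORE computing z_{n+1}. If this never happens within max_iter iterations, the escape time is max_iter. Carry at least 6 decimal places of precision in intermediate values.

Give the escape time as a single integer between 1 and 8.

Answer: 4

Derivation:
z_0 = 0 + 0i, c = 0.4380 + -0.6830i
Iter 1: z = 0.4380 + -0.6830i, |z|^2 = 0.6583
Iter 2: z = 0.1634 + -1.2813i, |z|^2 = 1.6684
Iter 3: z = -1.1771 + -1.1016i, |z|^2 = 2.5990
Iter 4: z = 0.6099 + 1.9103i, |z|^2 = 4.0214
Escaped at iteration 4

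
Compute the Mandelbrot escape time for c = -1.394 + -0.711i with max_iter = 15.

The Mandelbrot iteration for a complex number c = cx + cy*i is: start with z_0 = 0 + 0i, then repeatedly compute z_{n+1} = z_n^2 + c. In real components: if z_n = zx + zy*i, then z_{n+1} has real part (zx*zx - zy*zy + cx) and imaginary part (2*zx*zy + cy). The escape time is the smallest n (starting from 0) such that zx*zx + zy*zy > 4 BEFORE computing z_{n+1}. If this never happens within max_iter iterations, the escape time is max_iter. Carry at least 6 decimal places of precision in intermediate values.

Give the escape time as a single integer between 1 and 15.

z_0 = 0 + 0i, c = -1.3940 + -0.7110i
Iter 1: z = -1.3940 + -0.7110i, |z|^2 = 2.4488
Iter 2: z = 0.0437 + 1.2713i, |z|^2 = 1.6180
Iter 3: z = -3.0082 + -0.5999i, |z|^2 = 9.4092
Escaped at iteration 3

Answer: 3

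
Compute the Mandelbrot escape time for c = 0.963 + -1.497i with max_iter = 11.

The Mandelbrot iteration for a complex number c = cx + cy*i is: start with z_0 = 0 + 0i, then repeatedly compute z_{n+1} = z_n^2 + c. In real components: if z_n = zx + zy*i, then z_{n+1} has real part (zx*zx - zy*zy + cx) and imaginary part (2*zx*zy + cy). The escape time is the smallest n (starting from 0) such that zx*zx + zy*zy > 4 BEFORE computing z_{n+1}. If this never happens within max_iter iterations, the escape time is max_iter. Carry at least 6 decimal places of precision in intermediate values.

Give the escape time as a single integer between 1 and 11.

Answer: 2

Derivation:
z_0 = 0 + 0i, c = 0.9630 + -1.4970i
Iter 1: z = 0.9630 + -1.4970i, |z|^2 = 3.1684
Iter 2: z = -0.3506 + -4.3802i, |z|^2 = 19.3093
Escaped at iteration 2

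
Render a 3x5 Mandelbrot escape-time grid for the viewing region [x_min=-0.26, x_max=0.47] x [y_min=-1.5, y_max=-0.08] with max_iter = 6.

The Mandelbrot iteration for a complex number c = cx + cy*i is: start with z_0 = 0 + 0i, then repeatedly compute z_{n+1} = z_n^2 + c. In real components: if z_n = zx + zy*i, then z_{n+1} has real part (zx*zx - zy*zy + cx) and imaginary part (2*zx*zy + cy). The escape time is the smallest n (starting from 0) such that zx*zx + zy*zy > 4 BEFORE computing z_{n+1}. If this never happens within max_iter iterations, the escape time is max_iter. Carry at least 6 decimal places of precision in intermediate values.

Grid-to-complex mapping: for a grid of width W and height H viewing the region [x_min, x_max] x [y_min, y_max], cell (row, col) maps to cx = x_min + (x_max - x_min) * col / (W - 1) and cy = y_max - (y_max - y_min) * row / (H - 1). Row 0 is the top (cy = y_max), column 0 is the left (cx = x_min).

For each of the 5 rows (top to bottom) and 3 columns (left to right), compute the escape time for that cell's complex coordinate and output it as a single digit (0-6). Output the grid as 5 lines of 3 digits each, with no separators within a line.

Answer: 665
666
663
432
222

Derivation:
(row=0, col=0): c = -0.2600 + -0.0800i → escape time 6
(row=0, col=1): c = 0.1050 + -0.0800i → escape time 6
(row=0, col=2): c = 0.4700 + -0.0800i → escape time 5
(row=1, col=0): c = -0.2600 + -0.4350i → escape time 6
(row=1, col=1): c = 0.1050 + -0.4350i → escape time 6
(row=1, col=2): c = 0.4700 + -0.4350i → escape time 6
(row=2, col=0): c = -0.2600 + -0.7900i → escape time 6
(row=2, col=1): c = 0.1050 + -0.7900i → escape time 6
(row=2, col=2): c = 0.4700 + -0.7900i → escape time 3
(row=3, col=0): c = -0.2600 + -1.1450i → escape time 4
(row=3, col=1): c = 0.1050 + -1.1450i → escape time 3
(row=3, col=2): c = 0.4700 + -1.1450i → escape time 2
(row=4, col=0): c = -0.2600 + -1.5000i → escape time 2
(row=4, col=1): c = 0.1050 + -1.5000i → escape time 2
(row=4, col=2): c = 0.4700 + -1.5000i → escape time 2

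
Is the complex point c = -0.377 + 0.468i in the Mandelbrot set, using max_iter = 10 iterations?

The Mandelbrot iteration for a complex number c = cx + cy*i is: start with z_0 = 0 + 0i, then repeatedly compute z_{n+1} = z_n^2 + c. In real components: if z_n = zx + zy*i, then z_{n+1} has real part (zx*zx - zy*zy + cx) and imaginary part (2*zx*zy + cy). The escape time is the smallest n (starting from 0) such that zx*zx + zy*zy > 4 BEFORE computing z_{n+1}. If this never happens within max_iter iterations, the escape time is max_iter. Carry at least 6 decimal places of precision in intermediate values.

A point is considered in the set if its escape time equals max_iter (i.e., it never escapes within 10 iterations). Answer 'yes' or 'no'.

z_0 = 0 + 0i, c = -0.3770 + 0.4680i
Iter 1: z = -0.3770 + 0.4680i, |z|^2 = 0.3612
Iter 2: z = -0.4539 + 0.1151i, |z|^2 = 0.2193
Iter 3: z = -0.1842 + 0.3635i, |z|^2 = 0.1661
Iter 4: z = -0.4752 + 0.3341i, |z|^2 = 0.3374
Iter 5: z = -0.2628 + 0.1505i, |z|^2 = 0.0917
Iter 6: z = -0.3306 + 0.3889i, |z|^2 = 0.2605
Iter 7: z = -0.4189 + 0.2109i, |z|^2 = 0.2200
Iter 8: z = -0.2460 + 0.2913i, |z|^2 = 0.1454
Iter 9: z = -0.4014 + 0.3247i, |z|^2 = 0.2665
Did not escape in 10 iterations → in set

Answer: yes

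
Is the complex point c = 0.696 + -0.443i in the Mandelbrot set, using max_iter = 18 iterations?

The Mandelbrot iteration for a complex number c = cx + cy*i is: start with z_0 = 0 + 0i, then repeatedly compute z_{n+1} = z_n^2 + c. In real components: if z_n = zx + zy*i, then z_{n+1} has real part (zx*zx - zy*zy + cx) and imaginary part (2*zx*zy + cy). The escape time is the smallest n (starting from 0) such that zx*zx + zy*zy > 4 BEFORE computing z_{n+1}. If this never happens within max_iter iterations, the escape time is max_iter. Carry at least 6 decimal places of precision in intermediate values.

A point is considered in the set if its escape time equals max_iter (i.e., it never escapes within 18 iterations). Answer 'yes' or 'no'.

z_0 = 0 + 0i, c = 0.6960 + -0.4430i
Iter 1: z = 0.6960 + -0.4430i, |z|^2 = 0.6807
Iter 2: z = 0.9842 + -1.0597i, |z|^2 = 2.0915
Iter 3: z = 0.5417 + -2.5288i, |z|^2 = 6.6881
Escaped at iteration 3

Answer: no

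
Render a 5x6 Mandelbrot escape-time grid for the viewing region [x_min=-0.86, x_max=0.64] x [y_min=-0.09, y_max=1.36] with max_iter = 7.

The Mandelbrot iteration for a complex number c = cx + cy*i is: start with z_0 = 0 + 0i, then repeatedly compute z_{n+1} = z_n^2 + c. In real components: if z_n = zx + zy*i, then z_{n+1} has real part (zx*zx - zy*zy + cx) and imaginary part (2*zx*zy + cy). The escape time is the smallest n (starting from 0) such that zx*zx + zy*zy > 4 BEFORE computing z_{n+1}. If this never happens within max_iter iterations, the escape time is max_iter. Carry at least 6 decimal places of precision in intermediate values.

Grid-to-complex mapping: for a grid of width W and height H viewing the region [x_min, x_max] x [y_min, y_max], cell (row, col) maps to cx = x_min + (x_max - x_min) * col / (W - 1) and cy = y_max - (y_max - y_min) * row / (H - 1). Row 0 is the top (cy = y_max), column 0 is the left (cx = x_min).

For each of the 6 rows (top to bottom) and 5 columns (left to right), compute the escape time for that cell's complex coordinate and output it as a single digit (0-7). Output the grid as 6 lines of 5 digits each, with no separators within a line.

(row=0, col=0): c = -0.8600 + 1.3600i → escape time 2
(row=0, col=1): c = -0.4850 + 1.3600i → escape time 2
(row=0, col=2): c = -0.1100 + 1.3600i → escape time 2
(row=0, col=3): c = 0.2650 + 1.3600i → escape time 2
(row=0, col=4): c = 0.6400 + 1.3600i → escape time 2
(row=1, col=0): c = -0.8600 + 1.0700i → escape time 3
(row=1, col=1): c = -0.4850 + 1.0700i → escape time 4
(row=1, col=2): c = -0.1100 + 1.0700i → escape time 6
(row=1, col=3): c = 0.2650 + 1.0700i → escape time 3
(row=1, col=4): c = 0.6400 + 1.0700i → escape time 2
(row=2, col=0): c = -0.8600 + 0.7800i → escape time 4
(row=2, col=1): c = -0.4850 + 0.7800i → escape time 6
(row=2, col=2): c = -0.1100 + 0.7800i → escape time 7
(row=2, col=3): c = 0.2650 + 0.7800i → escape time 5
(row=2, col=4): c = 0.6400 + 0.7800i → escape time 3
(row=3, col=0): c = -0.8600 + 0.4900i → escape time 6
(row=3, col=1): c = -0.4850 + 0.4900i → escape time 7
(row=3, col=2): c = -0.1100 + 0.4900i → escape time 7
(row=3, col=3): c = 0.2650 + 0.4900i → escape time 7
(row=3, col=4): c = 0.6400 + 0.4900i → escape time 3
(row=4, col=0): c = -0.8600 + 0.2000i → escape time 7
(row=4, col=1): c = -0.4850 + 0.2000i → escape time 7
(row=4, col=2): c = -0.1100 + 0.2000i → escape time 7
(row=4, col=3): c = 0.2650 + 0.2000i → escape time 7
(row=4, col=4): c = 0.6400 + 0.2000i → escape time 4
(row=5, col=0): c = -0.8600 + -0.0900i → escape time 7
(row=5, col=1): c = -0.4850 + -0.0900i → escape time 7
(row=5, col=2): c = -0.1100 + -0.0900i → escape time 7
(row=5, col=3): c = 0.2650 + -0.0900i → escape time 7
(row=5, col=4): c = 0.6400 + -0.0900i → escape time 4

Answer: 22222
34632
46753
67773
77774
77774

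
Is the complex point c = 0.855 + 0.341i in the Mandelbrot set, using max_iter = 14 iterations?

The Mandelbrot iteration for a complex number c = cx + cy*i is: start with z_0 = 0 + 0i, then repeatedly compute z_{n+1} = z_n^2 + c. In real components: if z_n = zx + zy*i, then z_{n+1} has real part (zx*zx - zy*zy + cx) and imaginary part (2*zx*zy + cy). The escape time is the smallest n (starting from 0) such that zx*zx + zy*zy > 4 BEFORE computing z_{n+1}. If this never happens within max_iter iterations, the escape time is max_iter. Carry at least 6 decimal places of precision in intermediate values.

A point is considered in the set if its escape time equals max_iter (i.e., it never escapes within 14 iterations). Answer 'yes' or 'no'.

z_0 = 0 + 0i, c = 0.8550 + 0.3410i
Iter 1: z = 0.8550 + 0.3410i, |z|^2 = 0.8473
Iter 2: z = 1.4697 + 0.9241i, |z|^2 = 3.0141
Iter 3: z = 2.1612 + 3.0574i, |z|^2 = 14.0184
Escaped at iteration 3

Answer: no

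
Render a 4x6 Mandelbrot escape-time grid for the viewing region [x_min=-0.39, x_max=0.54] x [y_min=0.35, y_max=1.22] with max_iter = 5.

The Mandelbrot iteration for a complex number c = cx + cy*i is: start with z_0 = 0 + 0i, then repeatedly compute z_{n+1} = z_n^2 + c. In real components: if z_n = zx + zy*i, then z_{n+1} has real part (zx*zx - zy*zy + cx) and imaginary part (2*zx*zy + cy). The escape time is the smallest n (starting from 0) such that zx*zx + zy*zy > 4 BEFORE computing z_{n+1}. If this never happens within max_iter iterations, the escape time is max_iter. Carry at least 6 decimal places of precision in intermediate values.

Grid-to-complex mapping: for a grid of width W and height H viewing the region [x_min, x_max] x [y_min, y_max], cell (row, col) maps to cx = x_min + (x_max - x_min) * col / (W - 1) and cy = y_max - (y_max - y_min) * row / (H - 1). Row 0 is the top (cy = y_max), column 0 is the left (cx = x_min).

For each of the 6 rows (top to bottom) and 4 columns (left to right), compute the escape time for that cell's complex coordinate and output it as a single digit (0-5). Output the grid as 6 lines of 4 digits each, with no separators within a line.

Answer: 3322
4532
5543
5553
5554
5554

Derivation:
(row=0, col=0): c = -0.3900 + 1.2200i → escape time 3
(row=0, col=1): c = -0.0800 + 1.2200i → escape time 3
(row=0, col=2): c = 0.2300 + 1.2200i → escape time 2
(row=0, col=3): c = 0.5400 + 1.2200i → escape time 2
(row=1, col=0): c = -0.3900 + 1.0460i → escape time 4
(row=1, col=1): c = -0.0800 + 1.0460i → escape time 5
(row=1, col=2): c = 0.2300 + 1.0460i → escape time 3
(row=1, col=3): c = 0.5400 + 1.0460i → escape time 2
(row=2, col=0): c = -0.3900 + 0.8720i → escape time 5
(row=2, col=1): c = -0.0800 + 0.8720i → escape time 5
(row=2, col=2): c = 0.2300 + 0.8720i → escape time 4
(row=2, col=3): c = 0.5400 + 0.8720i → escape time 3
(row=3, col=0): c = -0.3900 + 0.6980i → escape time 5
(row=3, col=1): c = -0.0800 + 0.6980i → escape time 5
(row=3, col=2): c = 0.2300 + 0.6980i → escape time 5
(row=3, col=3): c = 0.5400 + 0.6980i → escape time 3
(row=4, col=0): c = -0.3900 + 0.5240i → escape time 5
(row=4, col=1): c = -0.0800 + 0.5240i → escape time 5
(row=4, col=2): c = 0.2300 + 0.5240i → escape time 5
(row=4, col=3): c = 0.5400 + 0.5240i → escape time 4
(row=5, col=0): c = -0.3900 + 0.3500i → escape time 5
(row=5, col=1): c = -0.0800 + 0.3500i → escape time 5
(row=5, col=2): c = 0.2300 + 0.3500i → escape time 5
(row=5, col=3): c = 0.5400 + 0.3500i → escape time 4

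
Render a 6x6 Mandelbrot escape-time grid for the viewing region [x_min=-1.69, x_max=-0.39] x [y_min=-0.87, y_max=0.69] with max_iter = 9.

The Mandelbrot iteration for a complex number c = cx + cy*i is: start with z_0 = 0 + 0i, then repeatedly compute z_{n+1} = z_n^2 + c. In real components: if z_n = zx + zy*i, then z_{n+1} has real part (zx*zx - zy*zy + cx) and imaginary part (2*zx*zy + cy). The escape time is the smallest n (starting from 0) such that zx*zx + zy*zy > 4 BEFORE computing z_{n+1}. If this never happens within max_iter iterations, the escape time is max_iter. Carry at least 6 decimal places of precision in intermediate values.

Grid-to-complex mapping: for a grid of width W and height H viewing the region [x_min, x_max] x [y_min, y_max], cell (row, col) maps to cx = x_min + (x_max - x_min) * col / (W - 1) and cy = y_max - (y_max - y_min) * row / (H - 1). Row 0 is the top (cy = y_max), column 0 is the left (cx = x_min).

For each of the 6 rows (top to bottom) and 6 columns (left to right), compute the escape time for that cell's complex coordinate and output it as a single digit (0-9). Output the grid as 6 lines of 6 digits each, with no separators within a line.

Answer: 333469
357799
699999
459999
334589
233345

Derivation:
(row=0, col=0): c = -1.6900 + 0.6900i → escape time 3
(row=0, col=1): c = -1.4300 + 0.6900i → escape time 3
(row=0, col=2): c = -1.1700 + 0.6900i → escape time 3
(row=0, col=3): c = -0.9100 + 0.6900i → escape time 4
(row=0, col=4): c = -0.6500 + 0.6900i → escape time 6
(row=0, col=5): c = -0.3900 + 0.6900i → escape time 9
(row=1, col=0): c = -1.6900 + 0.3780i → escape time 3
(row=1, col=1): c = -1.4300 + 0.3780i → escape time 5
(row=1, col=2): c = -1.1700 + 0.3780i → escape time 7
(row=1, col=3): c = -0.9100 + 0.3780i → escape time 7
(row=1, col=4): c = -0.6500 + 0.3780i → escape time 9
(row=1, col=5): c = -0.3900 + 0.3780i → escape time 9
(row=2, col=0): c = -1.6900 + 0.0660i → escape time 6
(row=2, col=1): c = -1.4300 + 0.0660i → escape time 9
(row=2, col=2): c = -1.1700 + 0.0660i → escape time 9
(row=2, col=3): c = -0.9100 + 0.0660i → escape time 9
(row=2, col=4): c = -0.6500 + 0.0660i → escape time 9
(row=2, col=5): c = -0.3900 + 0.0660i → escape time 9
(row=3, col=0): c = -1.6900 + -0.2460i → escape time 4
(row=3, col=1): c = -1.4300 + -0.2460i → escape time 5
(row=3, col=2): c = -1.1700 + -0.2460i → escape time 9
(row=3, col=3): c = -0.9100 + -0.2460i → escape time 9
(row=3, col=4): c = -0.6500 + -0.2460i → escape time 9
(row=3, col=5): c = -0.3900 + -0.2460i → escape time 9
(row=4, col=0): c = -1.6900 + -0.5580i → escape time 3
(row=4, col=1): c = -1.4300 + -0.5580i → escape time 3
(row=4, col=2): c = -1.1700 + -0.5580i → escape time 4
(row=4, col=3): c = -0.9100 + -0.5580i → escape time 5
(row=4, col=4): c = -0.6500 + -0.5580i → escape time 8
(row=4, col=5): c = -0.3900 + -0.5580i → escape time 9
(row=5, col=0): c = -1.6900 + -0.8700i → escape time 2
(row=5, col=1): c = -1.4300 + -0.8700i → escape time 3
(row=5, col=2): c = -1.1700 + -0.8700i → escape time 3
(row=5, col=3): c = -0.9100 + -0.8700i → escape time 3
(row=5, col=4): c = -0.6500 + -0.8700i → escape time 4
(row=5, col=5): c = -0.3900 + -0.8700i → escape time 5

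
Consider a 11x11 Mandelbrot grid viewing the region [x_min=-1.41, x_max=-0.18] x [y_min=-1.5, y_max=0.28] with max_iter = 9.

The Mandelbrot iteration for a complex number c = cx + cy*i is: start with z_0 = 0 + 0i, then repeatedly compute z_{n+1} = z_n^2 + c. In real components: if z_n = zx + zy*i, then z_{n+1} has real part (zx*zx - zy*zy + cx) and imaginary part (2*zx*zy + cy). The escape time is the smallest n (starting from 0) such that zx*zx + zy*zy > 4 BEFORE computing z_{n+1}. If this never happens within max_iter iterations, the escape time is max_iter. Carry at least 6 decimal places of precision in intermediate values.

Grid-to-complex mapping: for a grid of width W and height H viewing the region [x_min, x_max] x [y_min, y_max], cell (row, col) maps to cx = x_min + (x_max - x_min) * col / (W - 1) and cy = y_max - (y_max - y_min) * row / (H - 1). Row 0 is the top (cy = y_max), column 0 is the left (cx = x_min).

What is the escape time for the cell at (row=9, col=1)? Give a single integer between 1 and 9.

z_0 = 0 + 0i, c = -1.2870 + -1.3220i
Iter 1: z = -1.2870 + -1.3220i, |z|^2 = 3.4041
Iter 2: z = -1.3783 + 2.0808i, |z|^2 = 6.2296
Escaped at iteration 2

Answer: 2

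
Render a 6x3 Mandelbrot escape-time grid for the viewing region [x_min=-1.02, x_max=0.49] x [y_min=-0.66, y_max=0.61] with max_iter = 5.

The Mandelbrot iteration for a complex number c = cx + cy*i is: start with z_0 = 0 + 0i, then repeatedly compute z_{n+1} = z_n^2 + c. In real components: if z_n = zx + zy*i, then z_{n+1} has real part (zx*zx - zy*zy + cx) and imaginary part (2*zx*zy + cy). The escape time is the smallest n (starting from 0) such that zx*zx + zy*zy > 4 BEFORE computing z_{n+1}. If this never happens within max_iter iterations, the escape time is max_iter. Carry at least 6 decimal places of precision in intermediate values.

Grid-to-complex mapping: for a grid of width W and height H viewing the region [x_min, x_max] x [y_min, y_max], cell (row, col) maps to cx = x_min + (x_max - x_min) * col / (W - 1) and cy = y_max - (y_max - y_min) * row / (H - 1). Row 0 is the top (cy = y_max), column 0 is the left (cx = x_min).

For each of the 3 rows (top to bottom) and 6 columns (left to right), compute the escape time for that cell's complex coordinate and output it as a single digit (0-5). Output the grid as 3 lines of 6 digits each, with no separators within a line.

Answer: 455554
555555
455554

Derivation:
(row=0, col=0): c = -1.0200 + 0.6100i → escape time 4
(row=0, col=1): c = -0.7180 + 0.6100i → escape time 5
(row=0, col=2): c = -0.4160 + 0.6100i → escape time 5
(row=0, col=3): c = -0.1140 + 0.6100i → escape time 5
(row=0, col=4): c = 0.1880 + 0.6100i → escape time 5
(row=0, col=5): c = 0.4900 + 0.6100i → escape time 4
(row=1, col=0): c = -1.0200 + -0.0250i → escape time 5
(row=1, col=1): c = -0.7180 + -0.0250i → escape time 5
(row=1, col=2): c = -0.4160 + -0.0250i → escape time 5
(row=1, col=3): c = -0.1140 + -0.0250i → escape time 5
(row=1, col=4): c = 0.1880 + -0.0250i → escape time 5
(row=1, col=5): c = 0.4900 + -0.0250i → escape time 5
(row=2, col=0): c = -1.0200 + -0.6600i → escape time 4
(row=2, col=1): c = -0.7180 + -0.6600i → escape time 5
(row=2, col=2): c = -0.4160 + -0.6600i → escape time 5
(row=2, col=3): c = -0.1140 + -0.6600i → escape time 5
(row=2, col=4): c = 0.1880 + -0.6600i → escape time 5
(row=2, col=5): c = 0.4900 + -0.6600i → escape time 4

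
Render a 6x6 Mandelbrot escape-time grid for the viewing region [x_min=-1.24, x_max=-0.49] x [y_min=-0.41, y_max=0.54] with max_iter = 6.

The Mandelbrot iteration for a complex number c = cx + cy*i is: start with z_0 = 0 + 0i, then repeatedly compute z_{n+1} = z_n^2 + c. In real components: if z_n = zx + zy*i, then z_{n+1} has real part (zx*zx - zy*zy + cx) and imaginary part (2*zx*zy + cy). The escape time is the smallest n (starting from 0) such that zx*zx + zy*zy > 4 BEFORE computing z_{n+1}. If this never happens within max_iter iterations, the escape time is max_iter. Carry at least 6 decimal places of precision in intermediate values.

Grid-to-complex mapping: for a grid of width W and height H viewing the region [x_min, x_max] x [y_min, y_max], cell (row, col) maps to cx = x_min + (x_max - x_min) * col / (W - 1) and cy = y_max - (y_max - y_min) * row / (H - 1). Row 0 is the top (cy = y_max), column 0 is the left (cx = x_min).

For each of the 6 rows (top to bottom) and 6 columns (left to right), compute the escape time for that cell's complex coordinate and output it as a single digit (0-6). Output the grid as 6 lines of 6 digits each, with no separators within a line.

Answer: 455666
666666
666666
666666
666666
666666

Derivation:
(row=0, col=0): c = -1.2400 + 0.5400i → escape time 4
(row=0, col=1): c = -1.0900 + 0.5400i → escape time 5
(row=0, col=2): c = -0.9400 + 0.5400i → escape time 5
(row=0, col=3): c = -0.7900 + 0.5400i → escape time 6
(row=0, col=4): c = -0.6400 + 0.5400i → escape time 6
(row=0, col=5): c = -0.4900 + 0.5400i → escape time 6
(row=1, col=0): c = -1.2400 + 0.3500i → escape time 6
(row=1, col=1): c = -1.0900 + 0.3500i → escape time 6
(row=1, col=2): c = -0.9400 + 0.3500i → escape time 6
(row=1, col=3): c = -0.7900 + 0.3500i → escape time 6
(row=1, col=4): c = -0.6400 + 0.3500i → escape time 6
(row=1, col=5): c = -0.4900 + 0.3500i → escape time 6
(row=2, col=0): c = -1.2400 + 0.1600i → escape time 6
(row=2, col=1): c = -1.0900 + 0.1600i → escape time 6
(row=2, col=2): c = -0.9400 + 0.1600i → escape time 6
(row=2, col=3): c = -0.7900 + 0.1600i → escape time 6
(row=2, col=4): c = -0.6400 + 0.1600i → escape time 6
(row=2, col=5): c = -0.4900 + 0.1600i → escape time 6
(row=3, col=0): c = -1.2400 + -0.0300i → escape time 6
(row=3, col=1): c = -1.0900 + -0.0300i → escape time 6
(row=3, col=2): c = -0.9400 + -0.0300i → escape time 6
(row=3, col=3): c = -0.7900 + -0.0300i → escape time 6
(row=3, col=4): c = -0.6400 + -0.0300i → escape time 6
(row=3, col=5): c = -0.4900 + -0.0300i → escape time 6
(row=4, col=0): c = -1.2400 + -0.2200i → escape time 6
(row=4, col=1): c = -1.0900 + -0.2200i → escape time 6
(row=4, col=2): c = -0.9400 + -0.2200i → escape time 6
(row=4, col=3): c = -0.7900 + -0.2200i → escape time 6
(row=4, col=4): c = -0.6400 + -0.2200i → escape time 6
(row=4, col=5): c = -0.4900 + -0.2200i → escape time 6
(row=5, col=0): c = -1.2400 + -0.4100i → escape time 6
(row=5, col=1): c = -1.0900 + -0.4100i → escape time 6
(row=5, col=2): c = -0.9400 + -0.4100i → escape time 6
(row=5, col=3): c = -0.7900 + -0.4100i → escape time 6
(row=5, col=4): c = -0.6400 + -0.4100i → escape time 6
(row=5, col=5): c = -0.4900 + -0.4100i → escape time 6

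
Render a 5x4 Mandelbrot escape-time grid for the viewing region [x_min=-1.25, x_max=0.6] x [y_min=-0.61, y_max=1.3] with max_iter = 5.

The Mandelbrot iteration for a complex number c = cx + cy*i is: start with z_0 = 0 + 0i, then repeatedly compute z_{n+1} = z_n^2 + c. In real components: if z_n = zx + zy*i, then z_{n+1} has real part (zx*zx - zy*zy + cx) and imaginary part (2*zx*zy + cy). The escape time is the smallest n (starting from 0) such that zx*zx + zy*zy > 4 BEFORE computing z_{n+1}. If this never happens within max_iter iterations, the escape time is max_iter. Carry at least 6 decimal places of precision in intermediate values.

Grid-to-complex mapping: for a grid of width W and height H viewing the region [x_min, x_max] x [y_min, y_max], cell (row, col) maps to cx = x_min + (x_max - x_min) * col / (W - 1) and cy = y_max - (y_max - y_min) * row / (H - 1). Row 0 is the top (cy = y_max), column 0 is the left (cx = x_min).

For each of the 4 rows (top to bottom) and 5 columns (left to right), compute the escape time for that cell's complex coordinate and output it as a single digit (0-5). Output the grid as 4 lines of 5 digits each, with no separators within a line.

(row=0, col=0): c = -1.2500 + 1.3000i → escape time 2
(row=0, col=1): c = -0.7875 + 1.3000i → escape time 2
(row=0, col=2): c = -0.3250 + 1.3000i → escape time 3
(row=0, col=3): c = 0.1375 + 1.3000i → escape time 2
(row=0, col=4): c = 0.6000 + 1.3000i → escape time 2
(row=1, col=0): c = -1.2500 + 0.6633i → escape time 3
(row=1, col=1): c = -0.7875 + 0.6633i → escape time 5
(row=1, col=2): c = -0.3250 + 0.6633i → escape time 5
(row=1, col=3): c = 0.1375 + 0.6633i → escape time 5
(row=1, col=4): c = 0.6000 + 0.6633i → escape time 3
(row=2, col=0): c = -1.2500 + 0.0267i → escape time 5
(row=2, col=1): c = -0.7875 + 0.0267i → escape time 5
(row=2, col=2): c = -0.3250 + 0.0267i → escape time 5
(row=2, col=3): c = 0.1375 + 0.0267i → escape time 5
(row=2, col=4): c = 0.6000 + 0.0267i → escape time 4
(row=3, col=0): c = -1.2500 + -0.6100i → escape time 3
(row=3, col=1): c = -0.7875 + -0.6100i → escape time 5
(row=3, col=2): c = -0.3250 + -0.6100i → escape time 5
(row=3, col=3): c = 0.1375 + -0.6100i → escape time 5
(row=3, col=4): c = 0.6000 + -0.6100i → escape time 3

Answer: 22322
35553
55554
35553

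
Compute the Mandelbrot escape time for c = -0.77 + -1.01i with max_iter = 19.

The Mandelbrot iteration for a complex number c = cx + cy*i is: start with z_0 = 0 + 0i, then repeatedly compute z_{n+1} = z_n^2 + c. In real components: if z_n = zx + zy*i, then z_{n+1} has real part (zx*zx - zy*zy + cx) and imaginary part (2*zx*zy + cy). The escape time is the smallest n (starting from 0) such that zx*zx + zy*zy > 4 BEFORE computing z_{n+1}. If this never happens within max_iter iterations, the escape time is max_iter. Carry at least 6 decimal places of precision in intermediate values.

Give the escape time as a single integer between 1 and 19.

z_0 = 0 + 0i, c = -0.7700 + -1.0100i
Iter 1: z = -0.7700 + -1.0100i, |z|^2 = 1.6130
Iter 2: z = -1.1972 + 0.5454i, |z|^2 = 1.7307
Iter 3: z = 0.3658 + -2.3159i, |z|^2 = 5.4972
Escaped at iteration 3

Answer: 3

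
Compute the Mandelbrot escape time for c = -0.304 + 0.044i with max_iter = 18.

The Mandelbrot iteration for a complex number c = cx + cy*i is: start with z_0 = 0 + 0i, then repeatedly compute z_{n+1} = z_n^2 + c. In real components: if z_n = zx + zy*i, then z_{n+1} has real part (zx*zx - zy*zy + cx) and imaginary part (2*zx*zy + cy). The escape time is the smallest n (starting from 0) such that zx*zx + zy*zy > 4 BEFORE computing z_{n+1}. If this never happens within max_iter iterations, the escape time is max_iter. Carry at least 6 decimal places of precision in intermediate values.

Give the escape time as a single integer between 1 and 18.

z_0 = 0 + 0i, c = -0.3040 + 0.0440i
Iter 1: z = -0.3040 + 0.0440i, |z|^2 = 0.0944
Iter 2: z = -0.2135 + 0.0172i, |z|^2 = 0.0459
Iter 3: z = -0.2587 + 0.0366i, |z|^2 = 0.0683
Iter 4: z = -0.2384 + 0.0250i, |z|^2 = 0.0575
Iter 5: z = -0.2478 + 0.0321i, |z|^2 = 0.0624
Iter 6: z = -0.2436 + 0.0281i, |z|^2 = 0.0601
Iter 7: z = -0.2454 + 0.0303i, |z|^2 = 0.0612
Iter 8: z = -0.2447 + 0.0291i, |z|^2 = 0.0607
Iter 9: z = -0.2450 + 0.0297i, |z|^2 = 0.0609
Iter 10: z = -0.2449 + 0.0294i, |z|^2 = 0.0608
Iter 11: z = -0.2449 + 0.0296i, |z|^2 = 0.0609
Iter 12: z = -0.2449 + 0.0295i, |z|^2 = 0.0608
Iter 13: z = -0.2449 + 0.0295i, |z|^2 = 0.0608
Iter 14: z = -0.2449 + 0.0295i, |z|^2 = 0.0608
Iter 15: z = -0.2449 + 0.0295i, |z|^2 = 0.0608
Iter 16: z = -0.2449 + 0.0295i, |z|^2 = 0.0608
Iter 17: z = -0.2449 + 0.0295i, |z|^2 = 0.0608

Answer: 18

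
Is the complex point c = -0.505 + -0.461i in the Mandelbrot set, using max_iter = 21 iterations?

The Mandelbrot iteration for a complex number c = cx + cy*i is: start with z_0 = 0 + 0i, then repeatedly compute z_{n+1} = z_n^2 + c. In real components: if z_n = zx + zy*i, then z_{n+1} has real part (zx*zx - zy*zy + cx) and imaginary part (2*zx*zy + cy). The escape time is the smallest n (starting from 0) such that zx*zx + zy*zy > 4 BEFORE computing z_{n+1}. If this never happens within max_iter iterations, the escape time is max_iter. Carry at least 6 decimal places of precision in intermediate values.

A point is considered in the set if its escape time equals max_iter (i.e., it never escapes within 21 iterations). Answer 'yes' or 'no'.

z_0 = 0 + 0i, c = -0.5050 + -0.4610i
Iter 1: z = -0.5050 + -0.4610i, |z|^2 = 0.4675
Iter 2: z = -0.4625 + 0.0046i, |z|^2 = 0.2139
Iter 3: z = -0.2911 + -0.4653i, |z|^2 = 0.3012
Iter 4: z = -0.6367 + -0.1901i, |z|^2 = 0.4416
Iter 5: z = -0.1357 + -0.2189i, |z|^2 = 0.0663
Iter 6: z = -0.5345 + -0.4016i, |z|^2 = 0.4470
Iter 7: z = -0.3806 + -0.0317i, |z|^2 = 0.1458
Iter 8: z = -0.3612 + -0.4369i, |z|^2 = 0.3213
Iter 9: z = -0.5654 + -0.1454i, |z|^2 = 0.3408
Iter 10: z = -0.2065 + -0.2965i, |z|^2 = 0.1306
Iter 11: z = -0.5503 + -0.3385i, |z|^2 = 0.4174
Iter 12: z = -0.3168 + -0.0884i, |z|^2 = 0.1082
Iter 13: z = -0.4125 + -0.4050i, |z|^2 = 0.3342
Iter 14: z = -0.4989 + -0.1269i, |z|^2 = 0.2650
Iter 15: z = -0.2722 + -0.3344i, |z|^2 = 0.1859
Iter 16: z = -0.5427 + -0.2790i, |z|^2 = 0.3724
Iter 17: z = -0.2883 + -0.1582i, |z|^2 = 0.1081
Iter 18: z = -0.4469 + -0.3698i, |z|^2 = 0.3365
Iter 19: z = -0.4420 + -0.1305i, |z|^2 = 0.2124
Iter 20: z = -0.3267 + -0.3457i, |z|^2 = 0.2262
Did not escape in 21 iterations → in set

Answer: yes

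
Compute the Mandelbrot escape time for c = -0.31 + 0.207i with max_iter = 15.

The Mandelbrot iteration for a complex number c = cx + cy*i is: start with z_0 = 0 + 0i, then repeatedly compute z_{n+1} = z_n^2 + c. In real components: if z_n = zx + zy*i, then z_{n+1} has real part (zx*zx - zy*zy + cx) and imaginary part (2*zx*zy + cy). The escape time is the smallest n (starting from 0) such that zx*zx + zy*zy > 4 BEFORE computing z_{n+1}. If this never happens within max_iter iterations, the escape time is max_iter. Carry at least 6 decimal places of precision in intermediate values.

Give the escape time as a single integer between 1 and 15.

z_0 = 0 + 0i, c = -0.3100 + 0.2070i
Iter 1: z = -0.3100 + 0.2070i, |z|^2 = 0.1389
Iter 2: z = -0.2567 + 0.0787i, |z|^2 = 0.0721
Iter 3: z = -0.2503 + 0.1666i, |z|^2 = 0.0904
Iter 4: z = -0.2751 + 0.1236i, |z|^2 = 0.0910
Iter 5: z = -0.2496 + 0.1390i, |z|^2 = 0.0816
Iter 6: z = -0.2670 + 0.1376i, |z|^2 = 0.0902
Iter 7: z = -0.2576 + 0.1335i, |z|^2 = 0.0842
Iter 8: z = -0.2614 + 0.1382i, |z|^2 = 0.0875
Iter 9: z = -0.2607 + 0.1347i, |z|^2 = 0.0861
Iter 10: z = -0.2602 + 0.1367i, |z|^2 = 0.0864
Iter 11: z = -0.2610 + 0.1359i, |z|^2 = 0.0866
Iter 12: z = -0.2603 + 0.1361i, |z|^2 = 0.0863
Iter 13: z = -0.2607 + 0.1361i, |z|^2 = 0.0865
Iter 14: z = -0.2605 + 0.1360i, |z|^2 = 0.0864

Answer: 15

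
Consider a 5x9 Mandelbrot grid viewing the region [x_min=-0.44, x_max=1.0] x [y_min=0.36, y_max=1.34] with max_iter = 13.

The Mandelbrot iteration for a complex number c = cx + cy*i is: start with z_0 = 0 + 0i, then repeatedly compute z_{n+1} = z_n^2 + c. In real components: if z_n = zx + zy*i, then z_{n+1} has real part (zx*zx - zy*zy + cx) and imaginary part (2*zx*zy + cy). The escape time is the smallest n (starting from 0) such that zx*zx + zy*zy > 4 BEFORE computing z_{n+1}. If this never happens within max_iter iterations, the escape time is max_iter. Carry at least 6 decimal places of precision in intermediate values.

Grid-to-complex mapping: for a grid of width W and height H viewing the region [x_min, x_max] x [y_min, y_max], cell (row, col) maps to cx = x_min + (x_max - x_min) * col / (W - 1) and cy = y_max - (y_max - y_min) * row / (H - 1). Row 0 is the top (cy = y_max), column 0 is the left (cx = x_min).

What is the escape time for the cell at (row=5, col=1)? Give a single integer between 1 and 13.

z_0 = 0 + 0i, c = -0.0800 + 0.7275i
Iter 1: z = -0.0800 + 0.7275i, |z|^2 = 0.5357
Iter 2: z = -0.6029 + 0.6111i, |z|^2 = 0.7369
Iter 3: z = -0.0900 + -0.0093i, |z|^2 = 0.0082
Iter 4: z = -0.0720 + 0.7292i, |z|^2 = 0.5369
Iter 5: z = -0.6065 + 0.6225i, |z|^2 = 0.7554
Iter 6: z = -0.0997 + -0.0276i, |z|^2 = 0.0107
Iter 7: z = -0.0708 + 0.7330i, |z|^2 = 0.5423
Iter 8: z = -0.6123 + 0.6237i, |z|^2 = 0.7638
Iter 9: z = -0.0941 + -0.0362i, |z|^2 = 0.0102
Iter 10: z = -0.0725 + 0.7343i, |z|^2 = 0.5445
Iter 11: z = -0.6140 + 0.6211i, |z|^2 = 0.7627
Iter 12: z = -0.0888 + -0.0351i, |z|^2 = 0.0091

Answer: 13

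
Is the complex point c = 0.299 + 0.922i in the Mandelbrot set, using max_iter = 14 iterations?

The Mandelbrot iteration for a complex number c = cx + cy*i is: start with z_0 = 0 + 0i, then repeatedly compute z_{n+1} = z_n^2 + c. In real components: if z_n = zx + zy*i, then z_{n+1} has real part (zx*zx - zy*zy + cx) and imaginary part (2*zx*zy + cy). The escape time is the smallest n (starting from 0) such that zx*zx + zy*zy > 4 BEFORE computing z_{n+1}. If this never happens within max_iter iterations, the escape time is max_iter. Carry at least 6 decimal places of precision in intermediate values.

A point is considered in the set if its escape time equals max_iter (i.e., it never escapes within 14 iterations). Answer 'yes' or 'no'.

Answer: no

Derivation:
z_0 = 0 + 0i, c = 0.2990 + 0.9220i
Iter 1: z = 0.2990 + 0.9220i, |z|^2 = 0.9395
Iter 2: z = -0.4617 + 1.4734i, |z|^2 = 2.3839
Iter 3: z = -1.6586 + -0.4384i, |z|^2 = 2.9433
Iter 4: z = 2.8578 + 2.3764i, |z|^2 = 13.8145
Escaped at iteration 4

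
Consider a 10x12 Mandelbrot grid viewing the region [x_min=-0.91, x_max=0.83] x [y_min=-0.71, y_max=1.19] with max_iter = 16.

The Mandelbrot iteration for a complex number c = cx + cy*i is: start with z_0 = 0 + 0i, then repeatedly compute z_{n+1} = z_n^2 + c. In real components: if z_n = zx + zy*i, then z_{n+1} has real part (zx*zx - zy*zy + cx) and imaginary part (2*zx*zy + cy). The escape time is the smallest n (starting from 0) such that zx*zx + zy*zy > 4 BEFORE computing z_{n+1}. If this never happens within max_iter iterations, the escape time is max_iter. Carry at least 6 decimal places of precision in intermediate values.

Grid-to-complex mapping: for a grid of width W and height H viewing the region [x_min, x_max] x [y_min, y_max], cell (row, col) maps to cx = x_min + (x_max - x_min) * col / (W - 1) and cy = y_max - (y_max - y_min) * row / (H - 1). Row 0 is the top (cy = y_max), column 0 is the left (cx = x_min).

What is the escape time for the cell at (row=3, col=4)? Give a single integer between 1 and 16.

z_0 = 0 + 0i, c = -0.1367 + 0.6718i
Iter 1: z = -0.1367 + 0.6718i, |z|^2 = 0.4700
Iter 2: z = -0.5693 + 0.4882i, |z|^2 = 0.5625
Iter 3: z = -0.0509 + 0.1159i, |z|^2 = 0.0160
Iter 4: z = -0.1475 + 0.6600i, |z|^2 = 0.4574
Iter 5: z = -0.5505 + 0.4771i, |z|^2 = 0.5307
Iter 6: z = -0.0612 + 0.1465i, |z|^2 = 0.0252
Iter 7: z = -0.1544 + 0.6539i, |z|^2 = 0.4514
Iter 8: z = -0.5404 + 0.4699i, |z|^2 = 0.5128
Iter 9: z = -0.0654 + 0.1639i, |z|^2 = 0.0312
Iter 10: z = -0.1593 + 0.6504i, |z|^2 = 0.4483
Iter 11: z = -0.5343 + 0.4647i, |z|^2 = 0.5014
Iter 12: z = -0.0671 + 0.1753i, |z|^2 = 0.0352
Iter 13: z = -0.1629 + 0.6483i, |z|^2 = 0.4468
Iter 14: z = -0.5304 + 0.4606i, |z|^2 = 0.4935
Iter 15: z = -0.0675 + 0.1832i, |z|^2 = 0.0381

Answer: 16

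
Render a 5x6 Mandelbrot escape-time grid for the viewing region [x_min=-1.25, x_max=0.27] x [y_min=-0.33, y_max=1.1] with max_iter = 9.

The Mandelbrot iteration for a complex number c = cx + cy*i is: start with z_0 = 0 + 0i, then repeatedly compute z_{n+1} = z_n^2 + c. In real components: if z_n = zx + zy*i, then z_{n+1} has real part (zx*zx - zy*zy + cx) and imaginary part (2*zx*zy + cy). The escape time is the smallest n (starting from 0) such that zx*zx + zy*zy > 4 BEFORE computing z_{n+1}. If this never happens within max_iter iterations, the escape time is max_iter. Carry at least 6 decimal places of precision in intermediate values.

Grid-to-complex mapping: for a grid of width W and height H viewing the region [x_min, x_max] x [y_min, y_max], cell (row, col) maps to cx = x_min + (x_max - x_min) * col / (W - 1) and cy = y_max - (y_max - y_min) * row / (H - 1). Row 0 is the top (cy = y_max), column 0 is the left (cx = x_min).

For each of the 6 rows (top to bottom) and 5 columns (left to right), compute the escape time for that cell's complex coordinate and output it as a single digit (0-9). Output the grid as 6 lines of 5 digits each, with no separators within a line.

(row=0, col=0): c = -1.2500 + 1.1000i → escape time 3
(row=0, col=1): c = -0.8700 + 1.1000i → escape time 3
(row=0, col=2): c = -0.4900 + 1.1000i → escape time 4
(row=0, col=3): c = -0.1100 + 1.1000i → escape time 5
(row=0, col=4): c = 0.2700 + 1.1000i → escape time 3
(row=1, col=0): c = -1.2500 + 0.8140i → escape time 3
(row=1, col=1): c = -0.8700 + 0.8140i → escape time 4
(row=1, col=2): c = -0.4900 + 0.8140i → escape time 5
(row=1, col=3): c = -0.1100 + 0.8140i → escape time 9
(row=1, col=4): c = 0.2700 + 0.8140i → escape time 5
(row=2, col=0): c = -1.2500 + 0.5280i → escape time 4
(row=2, col=1): c = -0.8700 + 0.5280i → escape time 5
(row=2, col=2): c = -0.4900 + 0.5280i → escape time 9
(row=2, col=3): c = -0.1100 + 0.5280i → escape time 9
(row=2, col=4): c = 0.2700 + 0.5280i → escape time 9
(row=3, col=0): c = -1.2500 + 0.2420i → escape time 9
(row=3, col=1): c = -0.8700 + 0.2420i → escape time 9
(row=3, col=2): c = -0.4900 + 0.2420i → escape time 9
(row=3, col=3): c = -0.1100 + 0.2420i → escape time 9
(row=3, col=4): c = 0.2700 + 0.2420i → escape time 9
(row=4, col=0): c = -1.2500 + -0.0440i → escape time 9
(row=4, col=1): c = -0.8700 + -0.0440i → escape time 9
(row=4, col=2): c = -0.4900 + -0.0440i → escape time 9
(row=4, col=3): c = -0.1100 + -0.0440i → escape time 9
(row=4, col=4): c = 0.2700 + -0.0440i → escape time 9
(row=5, col=0): c = -1.2500 + -0.3300i → escape time 9
(row=5, col=1): c = -0.8700 + -0.3300i → escape time 9
(row=5, col=2): c = -0.4900 + -0.3300i → escape time 9
(row=5, col=3): c = -0.1100 + -0.3300i → escape time 9
(row=5, col=4): c = 0.2700 + -0.3300i → escape time 9

Answer: 33453
34595
45999
99999
99999
99999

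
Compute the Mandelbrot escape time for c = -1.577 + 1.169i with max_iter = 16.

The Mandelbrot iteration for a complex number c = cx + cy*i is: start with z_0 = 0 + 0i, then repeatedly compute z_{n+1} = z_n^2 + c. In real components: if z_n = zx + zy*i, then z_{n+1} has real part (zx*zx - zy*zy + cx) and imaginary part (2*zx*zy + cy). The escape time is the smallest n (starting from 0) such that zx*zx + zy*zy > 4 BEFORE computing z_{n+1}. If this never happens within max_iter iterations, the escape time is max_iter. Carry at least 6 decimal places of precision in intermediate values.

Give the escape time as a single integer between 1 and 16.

Answer: 2

Derivation:
z_0 = 0 + 0i, c = -1.5770 + 1.1690i
Iter 1: z = -1.5770 + 1.1690i, |z|^2 = 3.8535
Iter 2: z = -0.4566 + -2.5180i, |z|^2 = 6.5490
Escaped at iteration 2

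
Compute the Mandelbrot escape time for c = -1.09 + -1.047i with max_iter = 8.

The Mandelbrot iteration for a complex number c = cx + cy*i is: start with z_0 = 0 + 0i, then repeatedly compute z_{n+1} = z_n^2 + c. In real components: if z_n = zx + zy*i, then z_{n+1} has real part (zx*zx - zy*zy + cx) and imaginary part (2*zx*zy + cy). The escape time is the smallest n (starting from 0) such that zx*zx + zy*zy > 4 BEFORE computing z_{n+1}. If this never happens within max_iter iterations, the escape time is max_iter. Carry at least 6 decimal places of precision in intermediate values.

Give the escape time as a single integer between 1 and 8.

Answer: 3

Derivation:
z_0 = 0 + 0i, c = -1.0900 + -1.0470i
Iter 1: z = -1.0900 + -1.0470i, |z|^2 = 2.2843
Iter 2: z = -0.9981 + 1.2355i, |z|^2 = 2.5226
Iter 3: z = -1.6201 + -3.5132i, |z|^2 = 14.9678
Escaped at iteration 3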